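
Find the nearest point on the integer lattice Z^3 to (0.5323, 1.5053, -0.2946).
(1, 2, 0)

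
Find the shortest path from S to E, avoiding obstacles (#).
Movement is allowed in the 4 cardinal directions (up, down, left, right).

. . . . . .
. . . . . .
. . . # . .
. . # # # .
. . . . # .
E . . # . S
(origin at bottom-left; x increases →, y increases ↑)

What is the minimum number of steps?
13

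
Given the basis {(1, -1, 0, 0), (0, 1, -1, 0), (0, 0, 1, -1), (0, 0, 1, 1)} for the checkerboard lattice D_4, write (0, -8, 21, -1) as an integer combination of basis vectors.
-8b₂ + 7b₃ + 6b₄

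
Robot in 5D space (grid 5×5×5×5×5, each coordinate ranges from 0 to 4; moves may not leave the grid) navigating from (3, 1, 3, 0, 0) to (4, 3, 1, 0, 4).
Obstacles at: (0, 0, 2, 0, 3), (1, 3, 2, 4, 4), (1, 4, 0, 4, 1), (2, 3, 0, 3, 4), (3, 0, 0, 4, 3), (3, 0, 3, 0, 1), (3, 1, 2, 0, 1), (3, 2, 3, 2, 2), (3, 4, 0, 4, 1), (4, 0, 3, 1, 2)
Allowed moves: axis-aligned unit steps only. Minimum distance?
9
(one shortest path: (3, 1, 3, 0, 0) → (4, 1, 3, 0, 0) → (4, 2, 3, 0, 0) → (4, 3, 3, 0, 0) → (4, 3, 2, 0, 0) → (4, 3, 1, 0, 0) → (4, 3, 1, 0, 1) → (4, 3, 1, 0, 2) → (4, 3, 1, 0, 3) → (4, 3, 1, 0, 4))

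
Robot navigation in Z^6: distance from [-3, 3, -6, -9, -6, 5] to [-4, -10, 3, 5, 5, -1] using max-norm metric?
14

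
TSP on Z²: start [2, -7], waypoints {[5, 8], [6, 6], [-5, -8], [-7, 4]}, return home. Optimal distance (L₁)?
58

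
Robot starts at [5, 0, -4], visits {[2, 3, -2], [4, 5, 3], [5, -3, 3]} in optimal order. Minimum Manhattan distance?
26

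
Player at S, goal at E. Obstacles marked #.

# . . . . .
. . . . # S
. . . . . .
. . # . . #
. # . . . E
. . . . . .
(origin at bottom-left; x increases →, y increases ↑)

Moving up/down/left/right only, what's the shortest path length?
5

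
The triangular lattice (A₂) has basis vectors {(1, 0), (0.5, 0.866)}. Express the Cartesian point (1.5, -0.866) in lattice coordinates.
2b₁ - b₂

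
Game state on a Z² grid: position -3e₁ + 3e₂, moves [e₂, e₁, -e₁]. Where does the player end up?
(-3, 4)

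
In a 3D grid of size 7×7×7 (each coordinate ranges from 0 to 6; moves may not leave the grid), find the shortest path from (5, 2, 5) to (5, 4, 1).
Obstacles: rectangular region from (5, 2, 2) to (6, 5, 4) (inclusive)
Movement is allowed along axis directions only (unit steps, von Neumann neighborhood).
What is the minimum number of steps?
8
(one shortest path: (5, 2, 5) → (4, 2, 5) → (4, 3, 5) → (4, 4, 5) → (4, 4, 4) → (4, 4, 3) → (4, 4, 2) → (4, 4, 1) → (5, 4, 1))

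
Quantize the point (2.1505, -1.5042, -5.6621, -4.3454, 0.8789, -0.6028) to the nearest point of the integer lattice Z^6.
(2, -2, -6, -4, 1, -1)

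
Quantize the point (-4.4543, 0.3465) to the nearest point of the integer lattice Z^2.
(-4, 0)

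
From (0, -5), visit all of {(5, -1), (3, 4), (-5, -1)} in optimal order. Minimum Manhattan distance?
26
(one optimal route: (0, -5) → (-5, -1) → (5, -1) → (3, 4))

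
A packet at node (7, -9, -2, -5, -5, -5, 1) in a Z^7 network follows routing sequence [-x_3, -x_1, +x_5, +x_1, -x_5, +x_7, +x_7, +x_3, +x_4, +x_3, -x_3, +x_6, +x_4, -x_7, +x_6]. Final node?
(7, -9, -2, -3, -5, -3, 2)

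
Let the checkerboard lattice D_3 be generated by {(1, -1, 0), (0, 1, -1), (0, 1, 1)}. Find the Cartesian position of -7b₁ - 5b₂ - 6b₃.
(-7, -4, -1)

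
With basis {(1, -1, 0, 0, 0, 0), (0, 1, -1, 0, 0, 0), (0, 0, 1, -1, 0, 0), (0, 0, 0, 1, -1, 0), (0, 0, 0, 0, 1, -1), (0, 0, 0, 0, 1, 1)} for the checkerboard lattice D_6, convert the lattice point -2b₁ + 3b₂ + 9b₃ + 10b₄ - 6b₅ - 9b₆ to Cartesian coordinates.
(-2, 5, 6, 1, -25, -3)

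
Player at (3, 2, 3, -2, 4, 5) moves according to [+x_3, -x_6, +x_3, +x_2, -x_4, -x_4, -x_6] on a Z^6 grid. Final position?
(3, 3, 5, -4, 4, 3)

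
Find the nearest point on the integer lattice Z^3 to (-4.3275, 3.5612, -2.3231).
(-4, 4, -2)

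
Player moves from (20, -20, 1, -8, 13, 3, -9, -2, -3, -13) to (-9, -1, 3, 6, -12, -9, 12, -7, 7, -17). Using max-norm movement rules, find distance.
29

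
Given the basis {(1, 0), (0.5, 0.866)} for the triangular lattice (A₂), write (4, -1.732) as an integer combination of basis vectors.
5b₁ - 2b₂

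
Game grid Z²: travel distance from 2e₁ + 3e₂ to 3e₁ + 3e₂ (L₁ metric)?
1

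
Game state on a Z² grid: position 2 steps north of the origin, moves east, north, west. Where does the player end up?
(0, 3)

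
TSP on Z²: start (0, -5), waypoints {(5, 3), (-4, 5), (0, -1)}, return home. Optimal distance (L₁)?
38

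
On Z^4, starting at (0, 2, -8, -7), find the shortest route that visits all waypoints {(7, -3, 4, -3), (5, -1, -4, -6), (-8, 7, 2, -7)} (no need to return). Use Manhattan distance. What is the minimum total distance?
59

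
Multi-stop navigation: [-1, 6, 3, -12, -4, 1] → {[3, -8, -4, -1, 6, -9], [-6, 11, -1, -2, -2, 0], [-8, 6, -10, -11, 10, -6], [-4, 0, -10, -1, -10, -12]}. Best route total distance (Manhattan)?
156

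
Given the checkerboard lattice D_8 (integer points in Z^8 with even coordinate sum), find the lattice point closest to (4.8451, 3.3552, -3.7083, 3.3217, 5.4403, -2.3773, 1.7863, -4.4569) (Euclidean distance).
(5, 3, -4, 3, 5, -2, 2, -4)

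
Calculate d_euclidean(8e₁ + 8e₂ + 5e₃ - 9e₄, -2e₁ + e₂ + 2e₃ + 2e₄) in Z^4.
16.7033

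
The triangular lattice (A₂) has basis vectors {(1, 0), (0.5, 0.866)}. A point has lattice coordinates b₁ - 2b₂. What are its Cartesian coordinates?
(0, -1.732)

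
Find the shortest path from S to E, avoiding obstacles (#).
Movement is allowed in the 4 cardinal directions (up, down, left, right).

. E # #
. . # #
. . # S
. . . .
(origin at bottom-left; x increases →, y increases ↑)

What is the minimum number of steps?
6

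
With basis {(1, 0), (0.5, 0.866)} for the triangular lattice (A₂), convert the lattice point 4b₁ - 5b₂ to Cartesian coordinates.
(1.5, -4.33)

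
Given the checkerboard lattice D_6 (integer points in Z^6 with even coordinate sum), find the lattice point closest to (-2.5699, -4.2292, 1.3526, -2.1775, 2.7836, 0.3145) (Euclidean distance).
(-2, -4, 1, -2, 3, 0)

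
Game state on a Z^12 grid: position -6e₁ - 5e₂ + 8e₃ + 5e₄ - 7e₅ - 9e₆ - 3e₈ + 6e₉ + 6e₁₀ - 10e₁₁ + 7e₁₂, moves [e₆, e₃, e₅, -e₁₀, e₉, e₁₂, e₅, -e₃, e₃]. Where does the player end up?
(-6, -5, 9, 5, -5, -8, 0, -3, 7, 5, -10, 8)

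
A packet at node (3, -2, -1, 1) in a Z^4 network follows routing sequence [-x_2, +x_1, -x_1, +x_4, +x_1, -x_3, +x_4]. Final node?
(4, -3, -2, 3)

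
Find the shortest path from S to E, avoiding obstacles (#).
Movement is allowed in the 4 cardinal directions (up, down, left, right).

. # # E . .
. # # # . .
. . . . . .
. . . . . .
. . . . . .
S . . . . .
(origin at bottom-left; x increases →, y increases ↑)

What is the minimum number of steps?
10
(one shortest path: (0, 0) → (1, 0) → (2, 0) → (3, 0) → (4, 0) → (4, 1) → (4, 2) → (4, 3) → (4, 4) → (4, 5) → (3, 5))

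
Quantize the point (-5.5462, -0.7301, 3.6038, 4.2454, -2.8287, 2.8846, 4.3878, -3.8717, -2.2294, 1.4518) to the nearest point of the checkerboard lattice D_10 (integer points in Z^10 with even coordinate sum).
(-6, -1, 4, 4, -3, 3, 4, -4, -2, 1)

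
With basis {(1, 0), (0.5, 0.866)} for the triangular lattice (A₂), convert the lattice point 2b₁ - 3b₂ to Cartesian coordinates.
(0.5, -2.598)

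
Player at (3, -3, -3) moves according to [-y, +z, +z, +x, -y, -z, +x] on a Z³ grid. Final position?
(5, -5, -2)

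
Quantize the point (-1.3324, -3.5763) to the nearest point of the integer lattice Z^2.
(-1, -4)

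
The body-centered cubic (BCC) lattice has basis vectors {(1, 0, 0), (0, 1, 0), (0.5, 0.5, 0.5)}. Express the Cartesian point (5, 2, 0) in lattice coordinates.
5b₁ + 2b₂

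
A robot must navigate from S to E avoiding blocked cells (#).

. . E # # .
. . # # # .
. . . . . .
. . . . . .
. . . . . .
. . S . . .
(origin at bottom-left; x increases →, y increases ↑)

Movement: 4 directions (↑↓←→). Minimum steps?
7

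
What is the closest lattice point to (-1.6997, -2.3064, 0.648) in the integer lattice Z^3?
(-2, -2, 1)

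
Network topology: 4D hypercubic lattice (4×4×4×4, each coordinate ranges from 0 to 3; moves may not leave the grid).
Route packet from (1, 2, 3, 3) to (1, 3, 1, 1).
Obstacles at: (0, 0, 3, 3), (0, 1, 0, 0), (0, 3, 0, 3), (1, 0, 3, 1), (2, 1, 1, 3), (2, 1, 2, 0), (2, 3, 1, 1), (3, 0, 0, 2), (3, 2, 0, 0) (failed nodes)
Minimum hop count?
5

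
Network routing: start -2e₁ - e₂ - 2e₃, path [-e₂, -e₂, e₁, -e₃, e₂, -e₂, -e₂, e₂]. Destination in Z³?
(-1, -3, -3)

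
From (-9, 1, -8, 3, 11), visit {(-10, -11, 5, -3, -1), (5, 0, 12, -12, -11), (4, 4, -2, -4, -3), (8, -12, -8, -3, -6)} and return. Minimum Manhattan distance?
208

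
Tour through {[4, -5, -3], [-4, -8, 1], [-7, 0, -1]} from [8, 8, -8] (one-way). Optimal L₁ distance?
50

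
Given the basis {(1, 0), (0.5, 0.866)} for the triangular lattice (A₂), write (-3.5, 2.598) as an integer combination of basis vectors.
-5b₁ + 3b₂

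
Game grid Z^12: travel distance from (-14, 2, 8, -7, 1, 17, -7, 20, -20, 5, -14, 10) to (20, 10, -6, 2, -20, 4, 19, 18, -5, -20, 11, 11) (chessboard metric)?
34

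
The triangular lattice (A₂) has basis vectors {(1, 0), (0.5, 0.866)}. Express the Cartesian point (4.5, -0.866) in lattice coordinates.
5b₁ - b₂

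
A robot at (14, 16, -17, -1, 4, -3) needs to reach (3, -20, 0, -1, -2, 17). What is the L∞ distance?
36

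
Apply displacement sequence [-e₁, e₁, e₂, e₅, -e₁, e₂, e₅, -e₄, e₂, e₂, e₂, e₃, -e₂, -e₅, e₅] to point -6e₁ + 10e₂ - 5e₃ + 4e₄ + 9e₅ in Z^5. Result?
(-7, 14, -4, 3, 11)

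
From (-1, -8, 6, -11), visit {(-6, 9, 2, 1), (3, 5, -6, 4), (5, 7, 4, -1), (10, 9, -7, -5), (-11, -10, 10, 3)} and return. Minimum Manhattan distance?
164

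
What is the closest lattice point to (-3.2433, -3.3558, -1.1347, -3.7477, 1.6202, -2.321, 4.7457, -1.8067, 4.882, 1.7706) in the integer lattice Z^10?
(-3, -3, -1, -4, 2, -2, 5, -2, 5, 2)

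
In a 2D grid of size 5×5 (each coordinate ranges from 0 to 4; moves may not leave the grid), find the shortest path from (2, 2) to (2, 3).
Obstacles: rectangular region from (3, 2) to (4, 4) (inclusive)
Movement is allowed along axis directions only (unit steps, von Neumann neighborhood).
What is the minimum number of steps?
1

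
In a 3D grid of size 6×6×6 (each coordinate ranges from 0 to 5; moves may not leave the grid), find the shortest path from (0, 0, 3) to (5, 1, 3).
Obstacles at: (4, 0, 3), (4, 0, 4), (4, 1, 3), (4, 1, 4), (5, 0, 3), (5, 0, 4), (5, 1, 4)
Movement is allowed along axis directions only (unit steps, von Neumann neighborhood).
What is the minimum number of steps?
8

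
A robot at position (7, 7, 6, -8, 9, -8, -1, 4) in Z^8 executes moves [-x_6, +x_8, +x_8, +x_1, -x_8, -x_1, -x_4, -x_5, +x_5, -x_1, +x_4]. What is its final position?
(6, 7, 6, -8, 9, -9, -1, 5)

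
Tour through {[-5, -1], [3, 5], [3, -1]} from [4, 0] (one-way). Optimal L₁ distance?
20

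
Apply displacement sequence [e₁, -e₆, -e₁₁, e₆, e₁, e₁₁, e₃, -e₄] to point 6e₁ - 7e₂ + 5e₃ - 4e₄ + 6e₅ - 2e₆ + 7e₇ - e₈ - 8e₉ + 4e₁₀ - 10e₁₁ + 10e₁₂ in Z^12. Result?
(8, -7, 6, -5, 6, -2, 7, -1, -8, 4, -10, 10)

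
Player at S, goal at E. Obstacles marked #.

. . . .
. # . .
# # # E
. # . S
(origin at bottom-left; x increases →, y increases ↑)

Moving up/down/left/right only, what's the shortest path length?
1
(one shortest path: (3, 0) → (3, 1))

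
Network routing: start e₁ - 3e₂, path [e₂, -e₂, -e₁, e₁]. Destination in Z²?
(1, -3)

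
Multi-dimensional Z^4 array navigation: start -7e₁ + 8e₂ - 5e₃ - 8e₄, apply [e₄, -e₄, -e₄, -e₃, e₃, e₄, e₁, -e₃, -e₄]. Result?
(-6, 8, -6, -9)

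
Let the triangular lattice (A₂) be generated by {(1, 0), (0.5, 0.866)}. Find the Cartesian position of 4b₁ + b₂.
(4.5, 0.866)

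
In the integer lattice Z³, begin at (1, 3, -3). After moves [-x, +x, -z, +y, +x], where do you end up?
(2, 4, -4)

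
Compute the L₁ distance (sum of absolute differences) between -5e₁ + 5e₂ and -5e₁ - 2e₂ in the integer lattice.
7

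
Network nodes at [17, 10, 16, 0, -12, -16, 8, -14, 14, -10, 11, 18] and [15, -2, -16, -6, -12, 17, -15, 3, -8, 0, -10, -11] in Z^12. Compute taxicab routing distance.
207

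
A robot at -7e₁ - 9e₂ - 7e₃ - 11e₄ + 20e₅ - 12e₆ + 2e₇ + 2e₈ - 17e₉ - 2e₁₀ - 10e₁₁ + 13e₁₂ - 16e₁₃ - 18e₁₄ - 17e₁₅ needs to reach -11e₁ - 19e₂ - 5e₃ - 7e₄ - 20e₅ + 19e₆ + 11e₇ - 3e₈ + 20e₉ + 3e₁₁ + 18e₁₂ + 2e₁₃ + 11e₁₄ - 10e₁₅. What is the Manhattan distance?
216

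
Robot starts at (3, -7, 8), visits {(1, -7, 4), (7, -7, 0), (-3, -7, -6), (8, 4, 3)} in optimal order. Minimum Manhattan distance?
51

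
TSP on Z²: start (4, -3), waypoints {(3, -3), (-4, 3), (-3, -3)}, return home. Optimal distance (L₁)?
28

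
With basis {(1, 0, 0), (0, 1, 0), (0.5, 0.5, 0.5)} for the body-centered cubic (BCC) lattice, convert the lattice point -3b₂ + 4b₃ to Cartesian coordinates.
(2, -1, 2)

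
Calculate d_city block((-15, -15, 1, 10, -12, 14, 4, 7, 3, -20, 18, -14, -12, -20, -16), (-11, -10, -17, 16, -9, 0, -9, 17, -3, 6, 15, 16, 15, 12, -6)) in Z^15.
207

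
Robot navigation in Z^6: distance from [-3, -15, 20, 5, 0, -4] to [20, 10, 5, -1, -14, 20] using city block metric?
107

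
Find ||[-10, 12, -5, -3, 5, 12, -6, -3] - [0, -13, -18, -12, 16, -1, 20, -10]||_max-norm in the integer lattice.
26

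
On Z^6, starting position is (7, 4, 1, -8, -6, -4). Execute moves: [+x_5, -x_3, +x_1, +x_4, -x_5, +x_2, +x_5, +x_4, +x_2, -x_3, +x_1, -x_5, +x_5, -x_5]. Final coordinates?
(9, 6, -1, -6, -6, -4)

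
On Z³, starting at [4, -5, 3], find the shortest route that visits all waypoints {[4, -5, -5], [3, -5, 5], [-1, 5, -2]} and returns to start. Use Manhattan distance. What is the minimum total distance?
50
(one optimal route: (4, -5, 3) → (4, -5, -5) → (-1, 5, -2) → (3, -5, 5) → (4, -5, 3))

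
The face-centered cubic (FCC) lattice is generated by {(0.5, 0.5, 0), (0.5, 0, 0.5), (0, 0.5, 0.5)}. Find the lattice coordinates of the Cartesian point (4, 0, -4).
8b₁ - 8b₃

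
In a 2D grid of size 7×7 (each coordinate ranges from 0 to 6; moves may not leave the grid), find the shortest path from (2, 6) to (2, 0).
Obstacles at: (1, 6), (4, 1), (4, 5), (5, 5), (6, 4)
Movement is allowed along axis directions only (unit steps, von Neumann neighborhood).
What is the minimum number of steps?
6
(one shortest path: (2, 6) → (2, 5) → (2, 4) → (2, 3) → (2, 2) → (2, 1) → (2, 0))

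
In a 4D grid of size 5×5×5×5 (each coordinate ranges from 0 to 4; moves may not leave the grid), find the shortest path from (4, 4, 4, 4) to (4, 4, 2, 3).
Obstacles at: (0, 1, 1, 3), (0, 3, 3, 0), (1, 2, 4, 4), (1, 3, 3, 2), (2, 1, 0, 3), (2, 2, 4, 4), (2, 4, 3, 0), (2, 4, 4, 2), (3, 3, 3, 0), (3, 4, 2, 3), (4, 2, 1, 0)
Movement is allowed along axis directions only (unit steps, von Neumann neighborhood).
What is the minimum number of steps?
3
(one shortest path: (4, 4, 4, 4) → (4, 4, 3, 4) → (4, 4, 2, 4) → (4, 4, 2, 3))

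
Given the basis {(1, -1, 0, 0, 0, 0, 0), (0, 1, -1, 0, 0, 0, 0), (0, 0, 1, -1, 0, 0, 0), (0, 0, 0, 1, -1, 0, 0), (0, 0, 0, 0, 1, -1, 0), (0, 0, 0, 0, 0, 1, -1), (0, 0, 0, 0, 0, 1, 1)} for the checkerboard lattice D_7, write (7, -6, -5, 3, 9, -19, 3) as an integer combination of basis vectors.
7b₁ + b₂ - 4b₃ - b₄ + 8b₅ - 7b₆ - 4b₇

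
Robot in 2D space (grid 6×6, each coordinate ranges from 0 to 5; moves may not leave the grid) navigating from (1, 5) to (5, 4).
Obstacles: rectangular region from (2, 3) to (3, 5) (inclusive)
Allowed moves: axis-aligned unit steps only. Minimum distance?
9
(one shortest path: (1, 5) → (1, 4) → (1, 3) → (1, 2) → (2, 2) → (3, 2) → (4, 2) → (5, 2) → (5, 3) → (5, 4))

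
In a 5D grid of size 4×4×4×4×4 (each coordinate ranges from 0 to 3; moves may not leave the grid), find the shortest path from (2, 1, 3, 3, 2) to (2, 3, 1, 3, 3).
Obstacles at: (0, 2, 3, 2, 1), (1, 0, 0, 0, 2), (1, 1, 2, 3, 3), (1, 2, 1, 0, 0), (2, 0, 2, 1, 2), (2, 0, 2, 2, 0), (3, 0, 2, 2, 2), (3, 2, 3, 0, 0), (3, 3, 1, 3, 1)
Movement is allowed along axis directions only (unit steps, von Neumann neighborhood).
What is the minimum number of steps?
5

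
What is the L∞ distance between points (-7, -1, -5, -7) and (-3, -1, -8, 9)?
16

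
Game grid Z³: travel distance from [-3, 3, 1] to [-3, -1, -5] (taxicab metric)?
10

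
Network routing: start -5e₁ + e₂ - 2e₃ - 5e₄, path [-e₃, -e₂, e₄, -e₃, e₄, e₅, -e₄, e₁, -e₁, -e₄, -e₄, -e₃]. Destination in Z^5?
(-5, 0, -5, -6, 1)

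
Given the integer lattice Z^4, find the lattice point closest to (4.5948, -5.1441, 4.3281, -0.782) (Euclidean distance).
(5, -5, 4, -1)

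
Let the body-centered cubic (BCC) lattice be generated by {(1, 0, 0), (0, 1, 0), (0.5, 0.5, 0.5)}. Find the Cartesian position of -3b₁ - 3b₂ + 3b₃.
(-1.5, -1.5, 1.5)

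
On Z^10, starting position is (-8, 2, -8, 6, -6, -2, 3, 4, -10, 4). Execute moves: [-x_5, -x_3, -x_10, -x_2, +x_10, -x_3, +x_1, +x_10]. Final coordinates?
(-7, 1, -10, 6, -7, -2, 3, 4, -10, 5)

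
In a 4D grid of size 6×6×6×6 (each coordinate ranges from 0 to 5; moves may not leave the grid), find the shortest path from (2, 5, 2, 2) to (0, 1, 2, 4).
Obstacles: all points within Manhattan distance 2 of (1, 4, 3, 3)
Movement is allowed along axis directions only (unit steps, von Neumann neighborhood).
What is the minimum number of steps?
8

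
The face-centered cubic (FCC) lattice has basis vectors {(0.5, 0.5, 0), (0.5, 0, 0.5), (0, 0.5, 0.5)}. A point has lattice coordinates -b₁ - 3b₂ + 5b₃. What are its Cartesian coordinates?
(-2, 2, 1)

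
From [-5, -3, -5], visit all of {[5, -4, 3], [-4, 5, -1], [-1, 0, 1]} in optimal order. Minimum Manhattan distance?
35
(one optimal route: (-5, -3, -5) → (-4, 5, -1) → (-1, 0, 1) → (5, -4, 3))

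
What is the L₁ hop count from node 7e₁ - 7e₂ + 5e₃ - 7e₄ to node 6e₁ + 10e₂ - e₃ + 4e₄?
35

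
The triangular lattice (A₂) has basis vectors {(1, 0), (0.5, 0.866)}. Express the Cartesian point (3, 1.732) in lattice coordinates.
2b₁ + 2b₂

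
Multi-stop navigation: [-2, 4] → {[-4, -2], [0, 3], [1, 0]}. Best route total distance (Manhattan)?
14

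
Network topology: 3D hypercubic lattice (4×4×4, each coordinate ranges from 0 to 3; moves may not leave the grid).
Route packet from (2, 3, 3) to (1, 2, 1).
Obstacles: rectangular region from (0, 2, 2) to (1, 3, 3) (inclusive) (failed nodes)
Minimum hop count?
4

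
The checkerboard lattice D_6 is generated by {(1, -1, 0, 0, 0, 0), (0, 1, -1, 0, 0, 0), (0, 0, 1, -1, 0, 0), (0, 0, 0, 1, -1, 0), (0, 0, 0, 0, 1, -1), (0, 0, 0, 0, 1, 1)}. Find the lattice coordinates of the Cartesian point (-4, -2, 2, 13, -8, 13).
-4b₁ - 6b₂ - 4b₃ + 9b₄ - 6b₅ + 7b₆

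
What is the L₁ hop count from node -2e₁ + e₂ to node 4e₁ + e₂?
6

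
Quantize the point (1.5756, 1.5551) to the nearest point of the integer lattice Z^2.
(2, 2)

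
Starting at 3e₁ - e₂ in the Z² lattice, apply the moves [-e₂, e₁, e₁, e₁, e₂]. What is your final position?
(6, -1)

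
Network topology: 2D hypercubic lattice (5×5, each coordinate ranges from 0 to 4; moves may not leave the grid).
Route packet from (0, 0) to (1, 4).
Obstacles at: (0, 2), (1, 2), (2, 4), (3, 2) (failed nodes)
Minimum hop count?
7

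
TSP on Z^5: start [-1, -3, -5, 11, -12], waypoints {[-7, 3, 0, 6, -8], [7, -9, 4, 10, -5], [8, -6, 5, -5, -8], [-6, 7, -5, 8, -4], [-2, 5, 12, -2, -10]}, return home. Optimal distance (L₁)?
158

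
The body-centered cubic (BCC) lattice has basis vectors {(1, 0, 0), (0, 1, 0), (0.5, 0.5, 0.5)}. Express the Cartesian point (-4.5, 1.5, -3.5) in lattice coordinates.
-b₁ + 5b₂ - 7b₃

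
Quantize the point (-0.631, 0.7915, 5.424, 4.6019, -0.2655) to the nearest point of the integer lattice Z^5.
(-1, 1, 5, 5, 0)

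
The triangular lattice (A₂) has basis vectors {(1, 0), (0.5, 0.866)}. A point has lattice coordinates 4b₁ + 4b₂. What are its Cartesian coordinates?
(6, 3.464)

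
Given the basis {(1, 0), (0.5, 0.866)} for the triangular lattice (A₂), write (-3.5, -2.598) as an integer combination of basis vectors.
-2b₁ - 3b₂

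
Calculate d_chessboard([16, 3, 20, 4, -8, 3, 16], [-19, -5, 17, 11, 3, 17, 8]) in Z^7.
35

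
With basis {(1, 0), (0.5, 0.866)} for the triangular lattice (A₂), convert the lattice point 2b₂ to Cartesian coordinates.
(1, 1.732)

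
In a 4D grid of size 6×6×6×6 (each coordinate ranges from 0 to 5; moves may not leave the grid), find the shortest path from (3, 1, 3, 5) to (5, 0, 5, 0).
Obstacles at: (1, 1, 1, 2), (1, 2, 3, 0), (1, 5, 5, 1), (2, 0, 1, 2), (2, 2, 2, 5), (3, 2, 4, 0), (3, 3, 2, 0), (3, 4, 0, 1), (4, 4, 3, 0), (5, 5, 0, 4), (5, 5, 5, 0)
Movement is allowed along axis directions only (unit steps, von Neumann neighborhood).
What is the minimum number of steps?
10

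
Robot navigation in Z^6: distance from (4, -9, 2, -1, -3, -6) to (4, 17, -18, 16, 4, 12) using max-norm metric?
26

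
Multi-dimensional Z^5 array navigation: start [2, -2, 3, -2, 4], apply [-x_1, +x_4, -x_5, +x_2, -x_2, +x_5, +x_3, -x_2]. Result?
(1, -3, 4, -1, 4)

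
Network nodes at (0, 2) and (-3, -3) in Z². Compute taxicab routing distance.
8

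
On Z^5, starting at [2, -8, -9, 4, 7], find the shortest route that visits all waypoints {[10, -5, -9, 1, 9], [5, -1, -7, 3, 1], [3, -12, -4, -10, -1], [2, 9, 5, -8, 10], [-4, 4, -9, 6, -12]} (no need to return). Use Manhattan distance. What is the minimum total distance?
168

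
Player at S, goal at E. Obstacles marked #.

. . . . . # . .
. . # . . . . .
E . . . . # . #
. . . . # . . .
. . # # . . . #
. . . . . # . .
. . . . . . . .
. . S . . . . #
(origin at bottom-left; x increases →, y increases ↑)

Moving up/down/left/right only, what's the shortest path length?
7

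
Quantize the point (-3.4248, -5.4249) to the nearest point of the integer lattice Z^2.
(-3, -5)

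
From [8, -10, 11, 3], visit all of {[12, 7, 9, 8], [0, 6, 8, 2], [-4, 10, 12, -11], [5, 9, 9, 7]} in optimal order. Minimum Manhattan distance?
77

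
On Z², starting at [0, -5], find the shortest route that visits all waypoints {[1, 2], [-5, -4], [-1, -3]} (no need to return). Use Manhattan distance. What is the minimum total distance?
18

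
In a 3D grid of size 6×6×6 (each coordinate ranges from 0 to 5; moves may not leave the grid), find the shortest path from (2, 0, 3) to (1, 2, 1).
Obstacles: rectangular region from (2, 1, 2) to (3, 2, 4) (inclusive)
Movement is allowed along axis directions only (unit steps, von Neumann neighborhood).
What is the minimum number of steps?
5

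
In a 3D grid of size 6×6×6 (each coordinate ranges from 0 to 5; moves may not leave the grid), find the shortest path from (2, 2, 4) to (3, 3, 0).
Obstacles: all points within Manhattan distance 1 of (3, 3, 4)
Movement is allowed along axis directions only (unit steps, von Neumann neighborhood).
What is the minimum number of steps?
6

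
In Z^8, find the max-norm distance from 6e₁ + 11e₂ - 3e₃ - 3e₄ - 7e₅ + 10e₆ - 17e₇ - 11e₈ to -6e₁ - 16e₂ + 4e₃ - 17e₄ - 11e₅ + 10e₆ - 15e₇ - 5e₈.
27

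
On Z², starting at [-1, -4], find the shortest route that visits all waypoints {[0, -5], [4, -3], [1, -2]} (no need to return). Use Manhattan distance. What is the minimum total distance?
10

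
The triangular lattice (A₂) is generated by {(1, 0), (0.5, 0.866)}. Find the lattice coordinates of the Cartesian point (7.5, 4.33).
5b₁ + 5b₂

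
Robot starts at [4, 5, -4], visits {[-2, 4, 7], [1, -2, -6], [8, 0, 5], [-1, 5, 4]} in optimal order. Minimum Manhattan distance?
52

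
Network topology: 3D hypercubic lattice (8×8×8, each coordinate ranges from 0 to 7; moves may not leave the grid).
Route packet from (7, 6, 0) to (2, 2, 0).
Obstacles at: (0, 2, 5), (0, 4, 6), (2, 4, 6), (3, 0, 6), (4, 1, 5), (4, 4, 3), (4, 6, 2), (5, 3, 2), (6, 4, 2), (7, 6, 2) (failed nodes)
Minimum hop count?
9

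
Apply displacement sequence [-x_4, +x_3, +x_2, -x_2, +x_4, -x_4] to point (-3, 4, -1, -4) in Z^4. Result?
(-3, 4, 0, -5)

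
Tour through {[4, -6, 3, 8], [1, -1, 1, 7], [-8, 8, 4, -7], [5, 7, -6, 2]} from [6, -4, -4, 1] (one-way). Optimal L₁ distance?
86
(one optimal route: (6, -4, -4, 1) → (4, -6, 3, 8) → (1, -1, 1, 7) → (5, 7, -6, 2) → (-8, 8, 4, -7))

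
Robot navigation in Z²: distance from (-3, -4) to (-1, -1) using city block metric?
5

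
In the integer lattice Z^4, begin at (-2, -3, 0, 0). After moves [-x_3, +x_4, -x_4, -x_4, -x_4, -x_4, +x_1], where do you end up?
(-1, -3, -1, -3)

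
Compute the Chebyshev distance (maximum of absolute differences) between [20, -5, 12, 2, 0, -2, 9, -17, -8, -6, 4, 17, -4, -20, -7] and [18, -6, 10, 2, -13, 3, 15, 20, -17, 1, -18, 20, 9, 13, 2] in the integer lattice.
37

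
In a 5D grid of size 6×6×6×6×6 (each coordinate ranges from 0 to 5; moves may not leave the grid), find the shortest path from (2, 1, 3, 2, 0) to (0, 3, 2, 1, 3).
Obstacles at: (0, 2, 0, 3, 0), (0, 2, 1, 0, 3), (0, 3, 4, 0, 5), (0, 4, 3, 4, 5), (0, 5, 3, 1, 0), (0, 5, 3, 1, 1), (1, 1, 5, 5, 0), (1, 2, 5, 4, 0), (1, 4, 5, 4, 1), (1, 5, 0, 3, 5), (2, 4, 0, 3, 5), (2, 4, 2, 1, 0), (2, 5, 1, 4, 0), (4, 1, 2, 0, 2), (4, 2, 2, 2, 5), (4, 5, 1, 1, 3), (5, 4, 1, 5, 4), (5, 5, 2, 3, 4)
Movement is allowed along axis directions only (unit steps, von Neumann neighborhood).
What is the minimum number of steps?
9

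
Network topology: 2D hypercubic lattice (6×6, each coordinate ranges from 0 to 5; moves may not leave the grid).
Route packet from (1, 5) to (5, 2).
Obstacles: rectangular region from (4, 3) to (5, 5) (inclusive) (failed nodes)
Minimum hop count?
7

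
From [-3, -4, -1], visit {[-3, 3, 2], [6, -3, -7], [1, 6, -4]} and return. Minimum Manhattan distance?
56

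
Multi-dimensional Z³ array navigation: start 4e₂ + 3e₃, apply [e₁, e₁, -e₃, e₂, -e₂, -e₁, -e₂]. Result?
(1, 3, 2)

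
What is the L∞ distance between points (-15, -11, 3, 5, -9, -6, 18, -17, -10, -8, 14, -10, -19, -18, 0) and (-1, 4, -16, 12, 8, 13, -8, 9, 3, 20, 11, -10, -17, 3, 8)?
28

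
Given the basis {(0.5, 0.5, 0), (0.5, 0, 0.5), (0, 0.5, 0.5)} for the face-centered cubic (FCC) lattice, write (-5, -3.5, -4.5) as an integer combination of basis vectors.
-4b₁ - 6b₂ - 3b₃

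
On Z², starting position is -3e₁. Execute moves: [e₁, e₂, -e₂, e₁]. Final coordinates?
(-1, 0)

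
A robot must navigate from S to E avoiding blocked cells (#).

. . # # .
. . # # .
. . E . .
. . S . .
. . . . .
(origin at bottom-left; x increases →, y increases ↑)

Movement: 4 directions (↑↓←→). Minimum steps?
1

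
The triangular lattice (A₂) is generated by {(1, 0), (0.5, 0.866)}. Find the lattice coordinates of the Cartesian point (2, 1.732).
b₁ + 2b₂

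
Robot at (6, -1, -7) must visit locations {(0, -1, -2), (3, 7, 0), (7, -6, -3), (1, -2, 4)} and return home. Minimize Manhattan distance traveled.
64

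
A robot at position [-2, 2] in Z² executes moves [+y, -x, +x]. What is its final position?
(-2, 3)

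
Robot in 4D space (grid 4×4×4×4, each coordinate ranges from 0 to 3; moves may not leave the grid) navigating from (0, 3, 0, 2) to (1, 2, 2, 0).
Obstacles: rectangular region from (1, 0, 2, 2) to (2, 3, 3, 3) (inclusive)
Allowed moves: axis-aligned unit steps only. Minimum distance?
6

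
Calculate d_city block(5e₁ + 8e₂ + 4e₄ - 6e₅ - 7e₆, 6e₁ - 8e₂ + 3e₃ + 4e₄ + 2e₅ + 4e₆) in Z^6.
39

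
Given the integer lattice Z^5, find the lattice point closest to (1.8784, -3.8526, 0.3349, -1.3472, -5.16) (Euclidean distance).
(2, -4, 0, -1, -5)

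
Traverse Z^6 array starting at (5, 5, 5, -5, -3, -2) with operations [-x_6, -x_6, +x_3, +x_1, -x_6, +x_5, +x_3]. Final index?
(6, 5, 7, -5, -2, -5)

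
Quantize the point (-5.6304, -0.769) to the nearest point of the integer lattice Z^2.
(-6, -1)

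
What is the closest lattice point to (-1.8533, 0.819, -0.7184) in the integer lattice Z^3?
(-2, 1, -1)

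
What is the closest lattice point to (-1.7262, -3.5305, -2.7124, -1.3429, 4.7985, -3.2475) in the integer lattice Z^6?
(-2, -4, -3, -1, 5, -3)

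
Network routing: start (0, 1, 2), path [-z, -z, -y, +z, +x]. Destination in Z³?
(1, 0, 1)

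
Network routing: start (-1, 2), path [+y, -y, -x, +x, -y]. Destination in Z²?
(-1, 1)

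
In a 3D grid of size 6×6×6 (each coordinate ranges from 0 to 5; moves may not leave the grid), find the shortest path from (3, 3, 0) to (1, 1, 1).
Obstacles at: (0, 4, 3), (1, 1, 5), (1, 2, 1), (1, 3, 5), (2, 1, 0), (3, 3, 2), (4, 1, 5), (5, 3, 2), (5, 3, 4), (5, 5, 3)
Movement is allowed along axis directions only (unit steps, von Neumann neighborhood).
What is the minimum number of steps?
5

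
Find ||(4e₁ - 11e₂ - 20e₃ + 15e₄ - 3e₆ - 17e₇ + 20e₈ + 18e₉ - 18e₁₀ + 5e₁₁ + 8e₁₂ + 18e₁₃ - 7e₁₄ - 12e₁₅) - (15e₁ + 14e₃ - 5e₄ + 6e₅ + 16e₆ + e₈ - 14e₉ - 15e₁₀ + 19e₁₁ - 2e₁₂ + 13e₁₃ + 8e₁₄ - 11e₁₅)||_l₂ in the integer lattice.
66.5207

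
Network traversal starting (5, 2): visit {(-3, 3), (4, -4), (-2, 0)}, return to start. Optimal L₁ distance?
30
(one optimal route: (5, 2) → (-3, 3) → (-2, 0) → (4, -4) → (5, 2))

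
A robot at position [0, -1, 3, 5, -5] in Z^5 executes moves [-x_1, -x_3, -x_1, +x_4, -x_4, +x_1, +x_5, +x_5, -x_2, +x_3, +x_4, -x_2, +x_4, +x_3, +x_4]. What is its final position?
(-1, -3, 4, 8, -3)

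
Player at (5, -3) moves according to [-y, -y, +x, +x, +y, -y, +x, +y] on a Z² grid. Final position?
(8, -4)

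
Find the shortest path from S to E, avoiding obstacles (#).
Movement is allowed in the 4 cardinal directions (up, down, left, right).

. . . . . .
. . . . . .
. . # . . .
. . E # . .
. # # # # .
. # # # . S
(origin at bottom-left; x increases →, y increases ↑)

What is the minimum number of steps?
11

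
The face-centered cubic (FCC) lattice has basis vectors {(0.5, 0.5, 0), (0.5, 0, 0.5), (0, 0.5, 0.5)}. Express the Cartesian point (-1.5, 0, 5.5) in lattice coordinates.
-7b₁ + 4b₂ + 7b₃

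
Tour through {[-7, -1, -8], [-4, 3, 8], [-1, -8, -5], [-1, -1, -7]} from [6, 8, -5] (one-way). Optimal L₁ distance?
62
(one optimal route: (6, 8, -5) → (-1, -8, -5) → (-1, -1, -7) → (-7, -1, -8) → (-4, 3, 8))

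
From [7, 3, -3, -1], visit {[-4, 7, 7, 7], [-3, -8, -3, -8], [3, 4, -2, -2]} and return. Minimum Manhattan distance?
104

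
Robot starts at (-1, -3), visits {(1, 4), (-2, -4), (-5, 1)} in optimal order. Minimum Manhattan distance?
19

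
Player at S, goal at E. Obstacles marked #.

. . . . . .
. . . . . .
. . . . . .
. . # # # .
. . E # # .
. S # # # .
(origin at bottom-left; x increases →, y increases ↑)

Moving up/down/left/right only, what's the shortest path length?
2
(one shortest path: (1, 0) → (1, 1) → (2, 1))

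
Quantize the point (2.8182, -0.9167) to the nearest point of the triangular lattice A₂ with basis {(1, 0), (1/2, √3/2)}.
(2.5, -0.866)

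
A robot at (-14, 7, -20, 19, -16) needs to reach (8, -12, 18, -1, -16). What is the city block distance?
99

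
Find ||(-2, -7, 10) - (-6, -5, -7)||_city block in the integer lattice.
23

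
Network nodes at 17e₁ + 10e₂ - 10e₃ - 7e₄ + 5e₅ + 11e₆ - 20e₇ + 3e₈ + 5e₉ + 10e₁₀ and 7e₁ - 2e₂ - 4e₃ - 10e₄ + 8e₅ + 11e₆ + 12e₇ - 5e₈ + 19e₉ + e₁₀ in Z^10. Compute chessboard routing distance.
32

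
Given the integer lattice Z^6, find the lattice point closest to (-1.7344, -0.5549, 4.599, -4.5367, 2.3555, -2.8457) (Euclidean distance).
(-2, -1, 5, -5, 2, -3)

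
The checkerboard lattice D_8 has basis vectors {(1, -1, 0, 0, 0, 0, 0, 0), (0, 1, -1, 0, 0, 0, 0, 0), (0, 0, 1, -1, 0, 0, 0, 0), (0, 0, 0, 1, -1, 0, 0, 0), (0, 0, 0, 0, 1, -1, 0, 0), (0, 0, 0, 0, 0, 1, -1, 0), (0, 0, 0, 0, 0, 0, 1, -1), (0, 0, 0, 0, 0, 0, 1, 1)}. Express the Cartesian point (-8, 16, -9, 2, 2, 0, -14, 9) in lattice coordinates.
-8b₁ + 8b₂ - b₃ + b₄ + 3b₅ + 3b₆ - 10b₇ - b₈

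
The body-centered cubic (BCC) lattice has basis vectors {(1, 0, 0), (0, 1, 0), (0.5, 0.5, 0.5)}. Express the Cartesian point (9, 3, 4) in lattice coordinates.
5b₁ - b₂ + 8b₃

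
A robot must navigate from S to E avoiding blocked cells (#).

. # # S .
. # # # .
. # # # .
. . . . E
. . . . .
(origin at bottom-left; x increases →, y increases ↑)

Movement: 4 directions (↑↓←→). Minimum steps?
4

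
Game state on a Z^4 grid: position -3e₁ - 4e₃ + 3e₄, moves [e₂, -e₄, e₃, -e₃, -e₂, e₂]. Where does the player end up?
(-3, 1, -4, 2)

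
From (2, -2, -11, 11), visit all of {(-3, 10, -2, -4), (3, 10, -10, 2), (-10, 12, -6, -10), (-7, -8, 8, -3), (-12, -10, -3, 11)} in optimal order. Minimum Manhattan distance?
138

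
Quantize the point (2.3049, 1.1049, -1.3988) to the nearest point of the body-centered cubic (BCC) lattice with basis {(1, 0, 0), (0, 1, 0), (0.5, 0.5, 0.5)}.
(2.5, 1.5, -1.5)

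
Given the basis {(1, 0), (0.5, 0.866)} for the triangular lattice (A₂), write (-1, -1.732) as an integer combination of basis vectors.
-2b₂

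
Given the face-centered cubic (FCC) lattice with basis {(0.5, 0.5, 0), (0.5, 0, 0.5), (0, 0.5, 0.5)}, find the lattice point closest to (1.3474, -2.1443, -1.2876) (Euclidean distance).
(1.5, -2, -1.5)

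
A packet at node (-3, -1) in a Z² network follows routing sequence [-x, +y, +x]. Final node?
(-3, 0)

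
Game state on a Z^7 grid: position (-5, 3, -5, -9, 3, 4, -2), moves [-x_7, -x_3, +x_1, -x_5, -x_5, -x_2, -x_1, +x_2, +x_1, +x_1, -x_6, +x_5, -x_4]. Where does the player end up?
(-3, 3, -6, -10, 2, 3, -3)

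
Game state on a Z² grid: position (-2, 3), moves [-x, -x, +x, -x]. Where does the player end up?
(-4, 3)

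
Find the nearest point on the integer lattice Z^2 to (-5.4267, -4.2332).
(-5, -4)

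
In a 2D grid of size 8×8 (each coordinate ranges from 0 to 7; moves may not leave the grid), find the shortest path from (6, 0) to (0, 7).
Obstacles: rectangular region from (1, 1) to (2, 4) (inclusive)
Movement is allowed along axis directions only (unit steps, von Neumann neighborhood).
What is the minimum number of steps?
13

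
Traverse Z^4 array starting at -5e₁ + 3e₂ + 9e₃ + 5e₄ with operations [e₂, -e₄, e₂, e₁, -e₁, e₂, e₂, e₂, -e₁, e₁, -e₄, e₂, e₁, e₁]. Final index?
(-3, 9, 9, 3)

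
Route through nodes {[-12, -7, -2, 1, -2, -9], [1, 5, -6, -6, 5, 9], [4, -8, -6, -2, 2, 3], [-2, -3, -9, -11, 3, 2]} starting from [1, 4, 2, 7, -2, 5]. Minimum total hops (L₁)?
126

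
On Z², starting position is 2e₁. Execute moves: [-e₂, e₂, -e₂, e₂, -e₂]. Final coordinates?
(2, -1)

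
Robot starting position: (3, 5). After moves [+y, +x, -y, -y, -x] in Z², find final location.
(3, 4)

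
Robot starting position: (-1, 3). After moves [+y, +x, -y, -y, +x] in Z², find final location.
(1, 2)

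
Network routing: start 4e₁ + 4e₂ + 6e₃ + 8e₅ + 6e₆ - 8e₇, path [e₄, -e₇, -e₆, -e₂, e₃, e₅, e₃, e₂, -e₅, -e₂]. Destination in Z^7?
(4, 3, 8, 1, 8, 5, -9)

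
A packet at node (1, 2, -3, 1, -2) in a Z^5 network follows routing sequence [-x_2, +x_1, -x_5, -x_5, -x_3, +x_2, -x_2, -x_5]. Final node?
(2, 1, -4, 1, -5)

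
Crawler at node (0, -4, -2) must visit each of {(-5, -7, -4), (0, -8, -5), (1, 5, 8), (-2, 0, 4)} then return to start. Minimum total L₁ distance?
64
(one optimal route: (0, -4, -2) → (0, -8, -5) → (-5, -7, -4) → (-2, 0, 4) → (1, 5, 8) → (0, -4, -2))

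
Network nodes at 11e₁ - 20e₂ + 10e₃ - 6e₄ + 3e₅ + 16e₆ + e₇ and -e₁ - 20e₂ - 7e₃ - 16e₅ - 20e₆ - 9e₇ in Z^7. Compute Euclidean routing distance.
47.1805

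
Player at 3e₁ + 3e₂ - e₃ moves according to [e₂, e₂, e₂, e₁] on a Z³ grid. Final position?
(4, 6, -1)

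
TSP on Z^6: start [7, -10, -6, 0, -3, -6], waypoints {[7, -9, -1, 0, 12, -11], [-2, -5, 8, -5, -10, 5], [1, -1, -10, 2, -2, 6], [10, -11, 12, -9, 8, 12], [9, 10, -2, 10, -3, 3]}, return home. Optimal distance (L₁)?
256
(one optimal route: (7, -10, -6, 0, -3, -6) → (7, -9, -1, 0, 12, -11) → (10, -11, 12, -9, 8, 12) → (-2, -5, 8, -5, -10, 5) → (1, -1, -10, 2, -2, 6) → (9, 10, -2, 10, -3, 3) → (7, -10, -6, 0, -3, -6))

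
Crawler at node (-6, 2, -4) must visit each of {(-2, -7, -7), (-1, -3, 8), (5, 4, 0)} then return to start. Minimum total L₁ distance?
74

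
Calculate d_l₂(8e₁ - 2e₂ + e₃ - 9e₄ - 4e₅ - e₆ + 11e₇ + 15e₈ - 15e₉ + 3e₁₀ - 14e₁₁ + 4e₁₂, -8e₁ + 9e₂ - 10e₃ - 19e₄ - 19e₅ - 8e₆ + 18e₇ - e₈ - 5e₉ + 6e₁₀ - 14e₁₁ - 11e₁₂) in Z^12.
38.8716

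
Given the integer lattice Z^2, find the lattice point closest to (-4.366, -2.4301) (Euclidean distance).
(-4, -2)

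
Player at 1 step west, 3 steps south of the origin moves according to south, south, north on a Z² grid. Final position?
(-1, -4)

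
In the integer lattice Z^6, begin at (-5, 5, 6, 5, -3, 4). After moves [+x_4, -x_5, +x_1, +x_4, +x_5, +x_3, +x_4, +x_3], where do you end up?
(-4, 5, 8, 8, -3, 4)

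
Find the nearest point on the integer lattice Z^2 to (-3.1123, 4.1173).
(-3, 4)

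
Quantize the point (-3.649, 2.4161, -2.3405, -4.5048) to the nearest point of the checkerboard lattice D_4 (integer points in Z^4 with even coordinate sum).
(-4, 2, -2, -4)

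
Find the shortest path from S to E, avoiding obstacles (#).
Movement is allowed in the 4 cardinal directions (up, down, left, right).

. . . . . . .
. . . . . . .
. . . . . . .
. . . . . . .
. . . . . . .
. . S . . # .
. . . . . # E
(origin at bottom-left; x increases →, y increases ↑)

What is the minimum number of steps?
7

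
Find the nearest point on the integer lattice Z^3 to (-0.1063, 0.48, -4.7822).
(0, 0, -5)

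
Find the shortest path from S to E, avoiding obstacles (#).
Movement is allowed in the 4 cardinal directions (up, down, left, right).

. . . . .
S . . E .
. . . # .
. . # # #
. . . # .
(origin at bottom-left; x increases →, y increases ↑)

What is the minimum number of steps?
3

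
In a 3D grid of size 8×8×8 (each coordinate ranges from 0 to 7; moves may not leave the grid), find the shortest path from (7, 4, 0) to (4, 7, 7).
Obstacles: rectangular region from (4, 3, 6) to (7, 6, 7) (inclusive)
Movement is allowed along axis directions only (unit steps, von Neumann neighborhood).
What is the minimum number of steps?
13
(one shortest path: (7, 4, 0) → (6, 4, 0) → (5, 4, 0) → (4, 4, 0) → (4, 5, 0) → (4, 6, 0) → (4, 7, 0) → (4, 7, 1) → (4, 7, 2) → (4, 7, 3) → (4, 7, 4) → (4, 7, 5) → (4, 7, 6) → (4, 7, 7))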